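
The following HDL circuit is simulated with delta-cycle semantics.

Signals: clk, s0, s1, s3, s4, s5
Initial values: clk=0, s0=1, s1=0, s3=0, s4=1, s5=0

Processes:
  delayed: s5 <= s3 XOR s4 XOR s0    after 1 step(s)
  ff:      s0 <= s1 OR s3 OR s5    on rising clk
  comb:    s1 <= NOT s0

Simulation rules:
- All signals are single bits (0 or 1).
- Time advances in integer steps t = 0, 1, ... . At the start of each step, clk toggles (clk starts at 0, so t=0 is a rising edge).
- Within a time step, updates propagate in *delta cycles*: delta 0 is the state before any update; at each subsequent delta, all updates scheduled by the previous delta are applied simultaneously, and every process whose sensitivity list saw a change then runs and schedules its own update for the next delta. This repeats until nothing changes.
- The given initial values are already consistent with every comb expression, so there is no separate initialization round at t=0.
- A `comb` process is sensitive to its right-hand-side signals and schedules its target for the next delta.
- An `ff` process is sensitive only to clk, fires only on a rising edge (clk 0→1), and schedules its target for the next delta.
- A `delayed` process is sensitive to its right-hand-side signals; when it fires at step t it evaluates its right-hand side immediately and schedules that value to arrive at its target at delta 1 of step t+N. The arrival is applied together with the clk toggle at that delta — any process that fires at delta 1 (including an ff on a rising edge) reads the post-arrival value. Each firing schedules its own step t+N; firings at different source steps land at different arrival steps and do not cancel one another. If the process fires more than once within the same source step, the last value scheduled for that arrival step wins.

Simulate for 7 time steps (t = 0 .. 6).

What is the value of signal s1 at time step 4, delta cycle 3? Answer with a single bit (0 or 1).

1

t=0 Δ0: clk=0 s4=1 s1=0 s5=0 s0=1 s3=0
  Δ1: clk:0→1
  Δ2: s0:1→0
  Δ3: s1:0→1
  (3Δ to stable)
t=1 Δ0: clk=1 s4=1 s1=1 s5=0 s0=0 s3=0
  Δ1: clk:1→0, s5:0→1
  (1Δ to stable)
t=2 Δ0: clk=0 s4=1 s1=1 s5=1 s0=0 s3=0
  Δ1: clk:0→1
  Δ2: s0:0→1
  Δ3: s1:1→0
  (3Δ to stable)
t=3 Δ0: clk=1 s4=1 s1=0 s5=1 s0=1 s3=0
  Δ1: clk:1→0, s5:1→0
  (1Δ to stable)
t=4 Δ0: clk=0 s4=1 s1=0 s5=0 s0=1 s3=0
  Δ1: clk:0→1
  Δ2: s0:1→0
  Δ3: s1:0→1
  (3Δ to stable)
t=5 Δ0: clk=1 s4=1 s1=1 s5=0 s0=0 s3=0
  Δ1: clk:1→0, s5:0→1
  (1Δ to stable)
t=6 Δ0: clk=0 s4=1 s1=1 s5=1 s0=0 s3=0
  Δ1: clk:0→1
  Δ2: s0:0→1
  Δ3: s1:1→0
  (3Δ to stable)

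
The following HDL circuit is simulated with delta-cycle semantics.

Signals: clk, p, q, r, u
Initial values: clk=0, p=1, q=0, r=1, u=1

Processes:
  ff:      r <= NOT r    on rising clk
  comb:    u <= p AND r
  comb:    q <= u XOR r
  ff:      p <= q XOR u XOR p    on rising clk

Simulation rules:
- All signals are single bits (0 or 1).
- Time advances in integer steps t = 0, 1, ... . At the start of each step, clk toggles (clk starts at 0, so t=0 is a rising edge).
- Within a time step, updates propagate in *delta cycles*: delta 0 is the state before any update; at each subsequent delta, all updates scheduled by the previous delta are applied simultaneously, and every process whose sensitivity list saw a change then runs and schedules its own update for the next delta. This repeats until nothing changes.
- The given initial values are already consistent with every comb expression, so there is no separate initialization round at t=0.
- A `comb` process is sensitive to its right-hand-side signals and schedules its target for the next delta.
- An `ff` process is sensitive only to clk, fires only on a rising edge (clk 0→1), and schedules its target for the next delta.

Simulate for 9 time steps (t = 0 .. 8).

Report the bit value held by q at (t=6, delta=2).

0

[bits: u,q,clk,p,r]
t=0: Δ0=10011 Δ1=10111 Δ2=10100 Δ3=01100 Δ4=00100 | 4Δ
t=1: Δ0=00100 Δ1=00000 | 1Δ
t=2: Δ0=00000 Δ1=00100 Δ2=00101 Δ3=01101 | 3Δ
t=3: Δ0=01101 Δ1=01001 | 1Δ
t=4: Δ0=01001 Δ1=01101 Δ2=01110 Δ3=00110 | 3Δ
t=5: Δ0=00110 Δ1=00010 | 1Δ
t=6: Δ0=00010 Δ1=00110 Δ2=00111 Δ3=11111 Δ4=10111 | 4Δ
t=7: Δ0=10111 Δ1=10011 | 1Δ
t=8: Δ0=10011 Δ1=10111 Δ2=10100 Δ3=01100 Δ4=00100 | 4Δ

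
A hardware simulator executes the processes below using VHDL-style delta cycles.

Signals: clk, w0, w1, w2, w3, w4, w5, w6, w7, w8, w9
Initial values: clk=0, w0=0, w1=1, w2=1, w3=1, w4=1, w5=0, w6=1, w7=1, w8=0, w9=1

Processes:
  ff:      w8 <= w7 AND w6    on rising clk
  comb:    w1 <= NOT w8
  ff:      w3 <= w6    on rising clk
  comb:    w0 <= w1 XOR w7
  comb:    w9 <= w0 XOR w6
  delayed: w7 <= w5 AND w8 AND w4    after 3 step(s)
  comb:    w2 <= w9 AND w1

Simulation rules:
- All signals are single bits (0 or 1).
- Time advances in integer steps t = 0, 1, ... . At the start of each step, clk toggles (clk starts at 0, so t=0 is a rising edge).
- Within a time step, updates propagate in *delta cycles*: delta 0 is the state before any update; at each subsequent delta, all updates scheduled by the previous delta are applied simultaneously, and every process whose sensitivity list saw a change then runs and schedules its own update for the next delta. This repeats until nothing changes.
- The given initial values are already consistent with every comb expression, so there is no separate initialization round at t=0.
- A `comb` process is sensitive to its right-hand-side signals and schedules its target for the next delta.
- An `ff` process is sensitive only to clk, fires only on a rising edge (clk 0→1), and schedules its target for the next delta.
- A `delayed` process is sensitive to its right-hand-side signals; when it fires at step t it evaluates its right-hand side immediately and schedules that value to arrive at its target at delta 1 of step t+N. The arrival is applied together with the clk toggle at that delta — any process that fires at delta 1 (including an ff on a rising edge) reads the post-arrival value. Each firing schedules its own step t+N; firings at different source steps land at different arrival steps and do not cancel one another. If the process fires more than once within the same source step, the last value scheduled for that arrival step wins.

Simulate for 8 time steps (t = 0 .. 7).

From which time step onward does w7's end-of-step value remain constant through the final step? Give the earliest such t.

3

[bits: w0,w5,w3,w9,w8,w7,w6,w2,w1,clk,w4]
t=0: Δ0=00110111101 Δ1=00110111111 Δ2=00111111111 Δ3=00111111011 Δ4=10111110011 Δ5=10101110011 | 5Δ
t=1: Δ0=10101110011 Δ1=10101110001 | 1Δ
t=2: Δ0=10101110001 Δ1=10101110011 | 1Δ
t=3: Δ0=10101110011 Δ1=10101010001 Δ2=00101010001 Δ3=00111010001 | 3Δ
t=4: Δ0=00111010001 Δ1=00111010011 Δ2=00110010011 Δ3=00110010111 Δ4=10110011111 Δ5=10100011111 Δ6=10100010111 | 6Δ
t=5: Δ0=10100010111 Δ1=10100010101 | 1Δ
t=6: Δ0=10100010101 Δ1=10100010111 | 1Δ
t=7: Δ0=10100010111 Δ1=10100010101 | 1Δ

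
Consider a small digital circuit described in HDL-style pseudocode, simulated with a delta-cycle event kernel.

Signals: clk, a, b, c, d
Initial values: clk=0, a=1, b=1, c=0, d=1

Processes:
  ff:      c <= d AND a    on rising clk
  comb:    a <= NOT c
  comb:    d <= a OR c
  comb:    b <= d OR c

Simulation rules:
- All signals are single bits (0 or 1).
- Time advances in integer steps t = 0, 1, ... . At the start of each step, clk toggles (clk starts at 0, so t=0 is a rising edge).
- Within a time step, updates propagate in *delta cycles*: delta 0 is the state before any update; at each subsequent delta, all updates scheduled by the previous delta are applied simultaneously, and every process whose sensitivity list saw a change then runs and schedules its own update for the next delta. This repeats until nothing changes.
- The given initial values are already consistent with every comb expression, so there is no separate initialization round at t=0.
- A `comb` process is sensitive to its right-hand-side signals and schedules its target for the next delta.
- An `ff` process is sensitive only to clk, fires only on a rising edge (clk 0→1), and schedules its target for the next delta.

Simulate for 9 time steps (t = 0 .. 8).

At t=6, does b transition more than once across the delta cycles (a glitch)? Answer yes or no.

yes

t=0 Δ0: c=0 clk=0 b=1 a=1 d=1
  Δ1: clk:0→1
  Δ2: c:0→1
  Δ3: a:1→0
  (3Δ to stable)
t=1 Δ0: c=1 clk=1 b=1 a=0 d=1
  Δ1: clk:1→0
  (1Δ to stable)
t=2 Δ0: c=1 clk=0 b=1 a=0 d=1
  Δ1: clk:0→1
  Δ2: c:1→0
  Δ3: a:0→1, d:1→0
  Δ4: b:1→0, d:0→1
  Δ5: b:0→1
  (5Δ to stable)
t=3 Δ0: c=0 clk=1 b=1 a=1 d=1
  Δ1: clk:1→0
  (1Δ to stable)
t=4 Δ0: c=0 clk=0 b=1 a=1 d=1
  Δ1: clk:0→1
  Δ2: c:0→1
  Δ3: a:1→0
  (3Δ to stable)
t=5 Δ0: c=1 clk=1 b=1 a=0 d=1
  Δ1: clk:1→0
  (1Δ to stable)
t=6 Δ0: c=1 clk=0 b=1 a=0 d=1
  Δ1: clk:0→1
  Δ2: c:1→0
  Δ3: a:0→1, d:1→0
  Δ4: b:1→0, d:0→1
  Δ5: b:0→1
  (5Δ to stable)
t=7 Δ0: c=0 clk=1 b=1 a=1 d=1
  Δ1: clk:1→0
  (1Δ to stable)
t=8 Δ0: c=0 clk=0 b=1 a=1 d=1
  Δ1: clk:0→1
  Δ2: c:0→1
  Δ3: a:1→0
  (3Δ to stable)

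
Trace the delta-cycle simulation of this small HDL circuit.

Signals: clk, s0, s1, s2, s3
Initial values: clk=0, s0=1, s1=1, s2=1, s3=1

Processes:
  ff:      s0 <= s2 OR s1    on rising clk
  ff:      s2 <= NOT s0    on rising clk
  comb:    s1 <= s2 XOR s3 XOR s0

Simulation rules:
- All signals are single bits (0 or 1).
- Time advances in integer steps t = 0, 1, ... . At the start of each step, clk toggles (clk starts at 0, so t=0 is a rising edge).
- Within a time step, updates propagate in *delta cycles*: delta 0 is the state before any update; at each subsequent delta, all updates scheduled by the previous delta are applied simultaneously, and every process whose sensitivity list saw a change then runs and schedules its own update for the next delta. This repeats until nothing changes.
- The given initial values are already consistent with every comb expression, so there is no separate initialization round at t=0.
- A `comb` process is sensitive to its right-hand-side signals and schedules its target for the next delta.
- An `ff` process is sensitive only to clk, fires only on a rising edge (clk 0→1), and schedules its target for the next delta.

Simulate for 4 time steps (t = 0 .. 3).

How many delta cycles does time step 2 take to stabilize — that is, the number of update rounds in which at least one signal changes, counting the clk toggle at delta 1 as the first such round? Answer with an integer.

3

t0.Δ0 s2=1 clk=0 s1=1 s0=1 s3=1
t0.Δ1 s2=1 clk=1 s1=1 s0=1 s3=1
t0.Δ2 s2=0 clk=1 s1=1 s0=1 s3=1
t0.Δ3 s2=0 clk=1 s1=0 s0=1 s3=1
t1.Δ0 s2=0 clk=1 s1=0 s0=1 s3=1
t1.Δ1 s2=0 clk=0 s1=0 s0=1 s3=1
t2.Δ0 s2=0 clk=0 s1=0 s0=1 s3=1
t2.Δ1 s2=0 clk=1 s1=0 s0=1 s3=1
t2.Δ2 s2=0 clk=1 s1=0 s0=0 s3=1
t2.Δ3 s2=0 clk=1 s1=1 s0=0 s3=1
t3.Δ0 s2=0 clk=1 s1=1 s0=0 s3=1
t3.Δ1 s2=0 clk=0 s1=1 s0=0 s3=1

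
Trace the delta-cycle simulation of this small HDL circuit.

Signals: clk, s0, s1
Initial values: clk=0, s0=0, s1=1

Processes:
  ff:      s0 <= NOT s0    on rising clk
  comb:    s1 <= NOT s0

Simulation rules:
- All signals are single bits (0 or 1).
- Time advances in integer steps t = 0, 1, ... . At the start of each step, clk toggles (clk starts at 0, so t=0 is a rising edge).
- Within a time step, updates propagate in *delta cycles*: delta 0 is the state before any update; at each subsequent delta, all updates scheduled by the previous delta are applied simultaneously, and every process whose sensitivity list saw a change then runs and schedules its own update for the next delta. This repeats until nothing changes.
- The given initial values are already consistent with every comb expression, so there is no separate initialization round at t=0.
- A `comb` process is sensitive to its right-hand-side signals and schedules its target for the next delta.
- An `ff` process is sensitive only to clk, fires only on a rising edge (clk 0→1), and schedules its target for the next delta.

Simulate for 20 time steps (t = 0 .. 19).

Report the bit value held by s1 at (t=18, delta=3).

t=0 Δ0: clk=0 s0=0 s1=1
  Δ1: clk:0→1
  Δ2: s0:0→1
  Δ3: s1:1→0
  (3Δ to stable)
t=1 Δ0: clk=1 s0=1 s1=0
  Δ1: clk:1→0
  (1Δ to stable)
t=2 Δ0: clk=0 s0=1 s1=0
  Δ1: clk:0→1
  Δ2: s0:1→0
  Δ3: s1:0→1
  (3Δ to stable)
t=3 Δ0: clk=1 s0=0 s1=1
  Δ1: clk:1→0
  (1Δ to stable)
t=4 Δ0: clk=0 s0=0 s1=1
  Δ1: clk:0→1
  Δ2: s0:0→1
  Δ3: s1:1→0
  (3Δ to stable)
t=5 Δ0: clk=1 s0=1 s1=0
  Δ1: clk:1→0
  (1Δ to stable)
t=6 Δ0: clk=0 s0=1 s1=0
  Δ1: clk:0→1
  Δ2: s0:1→0
  Δ3: s1:0→1
  (3Δ to stable)
t=7 Δ0: clk=1 s0=0 s1=1
  Δ1: clk:1→0
  (1Δ to stable)
t=8 Δ0: clk=0 s0=0 s1=1
  Δ1: clk:0→1
  Δ2: s0:0→1
  Δ3: s1:1→0
  (3Δ to stable)
t=9 Δ0: clk=1 s0=1 s1=0
  Δ1: clk:1→0
  (1Δ to stable)
t=10 Δ0: clk=0 s0=1 s1=0
  Δ1: clk:0→1
  Δ2: s0:1→0
  Δ3: s1:0→1
  (3Δ to stable)
t=11 Δ0: clk=1 s0=0 s1=1
  Δ1: clk:1→0
  (1Δ to stable)
t=12 Δ0: clk=0 s0=0 s1=1
  Δ1: clk:0→1
  Δ2: s0:0→1
  Δ3: s1:1→0
  (3Δ to stable)
t=13 Δ0: clk=1 s0=1 s1=0
  Δ1: clk:1→0
  (1Δ to stable)
t=14 Δ0: clk=0 s0=1 s1=0
  Δ1: clk:0→1
  Δ2: s0:1→0
  Δ3: s1:0→1
  (3Δ to stable)
t=15 Δ0: clk=1 s0=0 s1=1
  Δ1: clk:1→0
  (1Δ to stable)
t=16 Δ0: clk=0 s0=0 s1=1
  Δ1: clk:0→1
  Δ2: s0:0→1
  Δ3: s1:1→0
  (3Δ to stable)
t=17 Δ0: clk=1 s0=1 s1=0
  Δ1: clk:1→0
  (1Δ to stable)
t=18 Δ0: clk=0 s0=1 s1=0
  Δ1: clk:0→1
  Δ2: s0:1→0
  Δ3: s1:0→1
  (3Δ to stable)
t=19 Δ0: clk=1 s0=0 s1=1
  Δ1: clk:1→0
  (1Δ to stable)

1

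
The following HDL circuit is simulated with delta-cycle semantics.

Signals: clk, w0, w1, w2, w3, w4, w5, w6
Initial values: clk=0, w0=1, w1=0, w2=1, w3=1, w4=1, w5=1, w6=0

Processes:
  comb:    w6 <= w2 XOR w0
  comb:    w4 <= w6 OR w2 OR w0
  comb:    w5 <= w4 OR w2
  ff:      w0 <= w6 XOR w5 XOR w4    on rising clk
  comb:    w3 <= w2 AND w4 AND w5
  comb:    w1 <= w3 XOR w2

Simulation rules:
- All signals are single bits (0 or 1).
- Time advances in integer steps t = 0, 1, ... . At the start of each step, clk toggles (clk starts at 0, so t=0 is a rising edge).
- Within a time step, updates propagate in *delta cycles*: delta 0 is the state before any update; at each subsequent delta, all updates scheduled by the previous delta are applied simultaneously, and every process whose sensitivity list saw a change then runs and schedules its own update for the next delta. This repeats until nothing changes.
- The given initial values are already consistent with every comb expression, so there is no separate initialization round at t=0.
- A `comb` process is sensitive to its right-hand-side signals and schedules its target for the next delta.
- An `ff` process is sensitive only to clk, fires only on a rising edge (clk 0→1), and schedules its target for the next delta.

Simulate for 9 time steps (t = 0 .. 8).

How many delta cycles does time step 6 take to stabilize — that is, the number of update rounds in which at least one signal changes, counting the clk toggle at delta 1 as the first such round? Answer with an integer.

[bits: w3,w0,w2,w4,w5,w6,clk,w1]
t=0: Δ0=11111000 Δ1=11111010 Δ2=10111010 Δ3=10111110 | 3Δ
t=1: Δ0=10111110 Δ1=10111100 | 1Δ
t=2: Δ0=10111100 Δ1=10111110 Δ2=11111110 Δ3=11111010 | 3Δ
t=3: Δ0=11111010 Δ1=11111000 | 1Δ
t=4: Δ0=11111000 Δ1=11111010 Δ2=10111010 Δ3=10111110 | 3Δ
t=5: Δ0=10111110 Δ1=10111100 | 1Δ
t=6: Δ0=10111100 Δ1=10111110 Δ2=11111110 Δ3=11111010 | 3Δ
t=7: Δ0=11111010 Δ1=11111000 | 1Δ
t=8: Δ0=11111000 Δ1=11111010 Δ2=10111010 Δ3=10111110 | 3Δ

3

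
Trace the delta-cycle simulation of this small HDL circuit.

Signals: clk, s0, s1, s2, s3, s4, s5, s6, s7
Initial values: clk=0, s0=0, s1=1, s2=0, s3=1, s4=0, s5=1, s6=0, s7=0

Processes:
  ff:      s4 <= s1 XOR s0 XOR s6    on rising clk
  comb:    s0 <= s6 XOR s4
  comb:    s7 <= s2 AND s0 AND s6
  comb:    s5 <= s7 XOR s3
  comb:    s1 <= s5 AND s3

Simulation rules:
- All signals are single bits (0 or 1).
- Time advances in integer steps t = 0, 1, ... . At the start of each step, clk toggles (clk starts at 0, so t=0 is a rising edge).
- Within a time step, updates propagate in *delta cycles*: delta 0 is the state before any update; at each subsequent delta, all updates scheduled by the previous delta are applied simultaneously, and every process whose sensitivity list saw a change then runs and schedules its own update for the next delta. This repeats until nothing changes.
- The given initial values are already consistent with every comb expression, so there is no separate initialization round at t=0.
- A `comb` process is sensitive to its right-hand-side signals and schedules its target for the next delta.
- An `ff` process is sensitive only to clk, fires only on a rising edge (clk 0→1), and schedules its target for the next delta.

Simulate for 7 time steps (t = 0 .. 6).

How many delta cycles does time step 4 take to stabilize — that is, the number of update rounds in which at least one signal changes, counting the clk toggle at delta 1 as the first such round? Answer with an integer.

t0.Δ0 s0=0 s1=1 s4=0 s5=1 s2=0 s3=1 clk=0 s6=0 s7=0
t0.Δ1 s0=0 s1=1 s4=0 s5=1 s2=0 s3=1 clk=1 s6=0 s7=0
t0.Δ2 s0=0 s1=1 s4=1 s5=1 s2=0 s3=1 clk=1 s6=0 s7=0
t0.Δ3 s0=1 s1=1 s4=1 s5=1 s2=0 s3=1 clk=1 s6=0 s7=0
t1.Δ0 s0=1 s1=1 s4=1 s5=1 s2=0 s3=1 clk=1 s6=0 s7=0
t1.Δ1 s0=1 s1=1 s4=1 s5=1 s2=0 s3=1 clk=0 s6=0 s7=0
t2.Δ0 s0=1 s1=1 s4=1 s5=1 s2=0 s3=1 clk=0 s6=0 s7=0
t2.Δ1 s0=1 s1=1 s4=1 s5=1 s2=0 s3=1 clk=1 s6=0 s7=0
t2.Δ2 s0=1 s1=1 s4=0 s5=1 s2=0 s3=1 clk=1 s6=0 s7=0
t2.Δ3 s0=0 s1=1 s4=0 s5=1 s2=0 s3=1 clk=1 s6=0 s7=0
t3.Δ0 s0=0 s1=1 s4=0 s5=1 s2=0 s3=1 clk=1 s6=0 s7=0
t3.Δ1 s0=0 s1=1 s4=0 s5=1 s2=0 s3=1 clk=0 s6=0 s7=0
t4.Δ0 s0=0 s1=1 s4=0 s5=1 s2=0 s3=1 clk=0 s6=0 s7=0
t4.Δ1 s0=0 s1=1 s4=0 s5=1 s2=0 s3=1 clk=1 s6=0 s7=0
t4.Δ2 s0=0 s1=1 s4=1 s5=1 s2=0 s3=1 clk=1 s6=0 s7=0
t4.Δ3 s0=1 s1=1 s4=1 s5=1 s2=0 s3=1 clk=1 s6=0 s7=0
t5.Δ0 s0=1 s1=1 s4=1 s5=1 s2=0 s3=1 clk=1 s6=0 s7=0
t5.Δ1 s0=1 s1=1 s4=1 s5=1 s2=0 s3=1 clk=0 s6=0 s7=0
t6.Δ0 s0=1 s1=1 s4=1 s5=1 s2=0 s3=1 clk=0 s6=0 s7=0
t6.Δ1 s0=1 s1=1 s4=1 s5=1 s2=0 s3=1 clk=1 s6=0 s7=0
t6.Δ2 s0=1 s1=1 s4=0 s5=1 s2=0 s3=1 clk=1 s6=0 s7=0
t6.Δ3 s0=0 s1=1 s4=0 s5=1 s2=0 s3=1 clk=1 s6=0 s7=0

3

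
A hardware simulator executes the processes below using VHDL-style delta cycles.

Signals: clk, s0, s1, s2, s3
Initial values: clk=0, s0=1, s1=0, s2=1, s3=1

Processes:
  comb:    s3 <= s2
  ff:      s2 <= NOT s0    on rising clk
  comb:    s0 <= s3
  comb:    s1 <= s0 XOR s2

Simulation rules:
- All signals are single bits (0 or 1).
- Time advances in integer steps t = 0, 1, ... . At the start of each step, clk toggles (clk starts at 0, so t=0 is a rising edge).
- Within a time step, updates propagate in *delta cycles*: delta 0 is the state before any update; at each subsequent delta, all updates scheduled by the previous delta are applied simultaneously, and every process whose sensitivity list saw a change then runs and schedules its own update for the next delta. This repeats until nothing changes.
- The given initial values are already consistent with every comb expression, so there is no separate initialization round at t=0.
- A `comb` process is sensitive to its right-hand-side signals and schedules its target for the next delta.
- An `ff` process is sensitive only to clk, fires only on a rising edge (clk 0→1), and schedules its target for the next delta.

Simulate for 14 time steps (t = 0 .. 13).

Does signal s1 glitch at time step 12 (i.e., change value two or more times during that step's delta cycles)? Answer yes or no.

yes

[bits: clk,s0,s1,s2,s3]
t=0: Δ0=01011 Δ1=11011 Δ2=11001 Δ3=11100 Δ4=10100 Δ5=10000 | 5Δ
t=1: Δ0=10000 Δ1=00000 | 1Δ
t=2: Δ0=00000 Δ1=10000 Δ2=10010 Δ3=10111 Δ4=11111 Δ5=11011 | 5Δ
t=3: Δ0=11011 Δ1=01011 | 1Δ
t=4: Δ0=01011 Δ1=11011 Δ2=11001 Δ3=11100 Δ4=10100 Δ5=10000 | 5Δ
t=5: Δ0=10000 Δ1=00000 | 1Δ
t=6: Δ0=00000 Δ1=10000 Δ2=10010 Δ3=10111 Δ4=11111 Δ5=11011 | 5Δ
t=7: Δ0=11011 Δ1=01011 | 1Δ
t=8: Δ0=01011 Δ1=11011 Δ2=11001 Δ3=11100 Δ4=10100 Δ5=10000 | 5Δ
t=9: Δ0=10000 Δ1=00000 | 1Δ
t=10: Δ0=00000 Δ1=10000 Δ2=10010 Δ3=10111 Δ4=11111 Δ5=11011 | 5Δ
t=11: Δ0=11011 Δ1=01011 | 1Δ
t=12: Δ0=01011 Δ1=11011 Δ2=11001 Δ3=11100 Δ4=10100 Δ5=10000 | 5Δ
t=13: Δ0=10000 Δ1=00000 | 1Δ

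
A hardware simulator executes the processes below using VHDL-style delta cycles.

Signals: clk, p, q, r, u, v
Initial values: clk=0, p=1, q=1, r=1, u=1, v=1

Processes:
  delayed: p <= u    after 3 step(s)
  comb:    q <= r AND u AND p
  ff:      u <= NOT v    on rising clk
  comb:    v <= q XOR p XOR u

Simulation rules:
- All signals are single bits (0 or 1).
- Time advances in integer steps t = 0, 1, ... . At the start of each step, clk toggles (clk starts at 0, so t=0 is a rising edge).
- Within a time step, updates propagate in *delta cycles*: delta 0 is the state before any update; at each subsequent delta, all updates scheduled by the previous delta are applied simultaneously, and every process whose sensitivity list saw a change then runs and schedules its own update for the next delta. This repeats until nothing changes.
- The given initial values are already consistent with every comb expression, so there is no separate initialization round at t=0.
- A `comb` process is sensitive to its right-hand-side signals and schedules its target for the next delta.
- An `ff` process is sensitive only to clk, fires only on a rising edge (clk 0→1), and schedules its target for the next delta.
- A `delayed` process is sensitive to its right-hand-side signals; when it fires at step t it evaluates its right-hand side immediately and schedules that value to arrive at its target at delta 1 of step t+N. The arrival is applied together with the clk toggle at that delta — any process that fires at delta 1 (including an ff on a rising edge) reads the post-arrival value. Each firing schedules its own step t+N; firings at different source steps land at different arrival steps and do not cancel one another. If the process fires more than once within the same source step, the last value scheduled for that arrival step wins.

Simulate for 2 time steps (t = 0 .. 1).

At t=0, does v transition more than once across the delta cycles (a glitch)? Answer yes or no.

yes

[bits: p,q,r,v,u,clk]
t=0: Δ0=111110 Δ1=111111 Δ2=111101 Δ3=101001 Δ4=101101 | 4Δ
t=1: Δ0=101101 Δ1=101100 | 1Δ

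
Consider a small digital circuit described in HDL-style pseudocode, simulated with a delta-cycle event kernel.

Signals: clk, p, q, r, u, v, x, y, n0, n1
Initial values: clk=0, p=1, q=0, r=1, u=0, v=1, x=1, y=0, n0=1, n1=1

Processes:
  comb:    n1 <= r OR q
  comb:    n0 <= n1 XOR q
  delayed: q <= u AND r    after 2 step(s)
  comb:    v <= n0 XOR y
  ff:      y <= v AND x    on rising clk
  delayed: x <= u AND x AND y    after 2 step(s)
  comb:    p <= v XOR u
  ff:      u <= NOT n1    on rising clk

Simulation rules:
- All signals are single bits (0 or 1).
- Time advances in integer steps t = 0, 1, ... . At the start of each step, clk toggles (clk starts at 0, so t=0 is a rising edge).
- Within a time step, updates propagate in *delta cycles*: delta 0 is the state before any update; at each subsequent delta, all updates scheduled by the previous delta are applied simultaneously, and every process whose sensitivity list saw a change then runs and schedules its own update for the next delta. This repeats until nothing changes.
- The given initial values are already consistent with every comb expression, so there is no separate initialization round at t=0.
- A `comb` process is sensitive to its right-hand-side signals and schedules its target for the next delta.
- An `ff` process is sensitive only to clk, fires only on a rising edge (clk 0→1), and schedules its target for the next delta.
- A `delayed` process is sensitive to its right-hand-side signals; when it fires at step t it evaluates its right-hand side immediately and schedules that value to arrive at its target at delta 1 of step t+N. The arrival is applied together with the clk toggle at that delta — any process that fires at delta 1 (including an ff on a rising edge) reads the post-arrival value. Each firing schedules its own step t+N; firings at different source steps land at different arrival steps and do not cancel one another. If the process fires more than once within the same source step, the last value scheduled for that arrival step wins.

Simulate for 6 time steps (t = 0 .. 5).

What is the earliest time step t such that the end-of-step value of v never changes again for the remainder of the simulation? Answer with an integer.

t0.Δ0 u=0 n0=1 y=0 q=0 r=1 n1=1 p=1 clk=0 v=1 x=1
t0.Δ1 u=0 n0=1 y=0 q=0 r=1 n1=1 p=1 clk=1 v=1 x=1
t0.Δ2 u=0 n0=1 y=1 q=0 r=1 n1=1 p=1 clk=1 v=1 x=1
t0.Δ3 u=0 n0=1 y=1 q=0 r=1 n1=1 p=1 clk=1 v=0 x=1
t0.Δ4 u=0 n0=1 y=1 q=0 r=1 n1=1 p=0 clk=1 v=0 x=1
t1.Δ0 u=0 n0=1 y=1 q=0 r=1 n1=1 p=0 clk=1 v=0 x=1
t1.Δ1 u=0 n0=1 y=1 q=0 r=1 n1=1 p=0 clk=0 v=0 x=1
t2.Δ0 u=0 n0=1 y=1 q=0 r=1 n1=1 p=0 clk=0 v=0 x=1
t2.Δ1 u=0 n0=1 y=1 q=0 r=1 n1=1 p=0 clk=1 v=0 x=0
t2.Δ2 u=0 n0=1 y=0 q=0 r=1 n1=1 p=0 clk=1 v=0 x=0
t2.Δ3 u=0 n0=1 y=0 q=0 r=1 n1=1 p=0 clk=1 v=1 x=0
t2.Δ4 u=0 n0=1 y=0 q=0 r=1 n1=1 p=1 clk=1 v=1 x=0
t3.Δ0 u=0 n0=1 y=0 q=0 r=1 n1=1 p=1 clk=1 v=1 x=0
t3.Δ1 u=0 n0=1 y=0 q=0 r=1 n1=1 p=1 clk=0 v=1 x=0
t4.Δ0 u=0 n0=1 y=0 q=0 r=1 n1=1 p=1 clk=0 v=1 x=0
t4.Δ1 u=0 n0=1 y=0 q=0 r=1 n1=1 p=1 clk=1 v=1 x=0
t5.Δ0 u=0 n0=1 y=0 q=0 r=1 n1=1 p=1 clk=1 v=1 x=0
t5.Δ1 u=0 n0=1 y=0 q=0 r=1 n1=1 p=1 clk=0 v=1 x=0

2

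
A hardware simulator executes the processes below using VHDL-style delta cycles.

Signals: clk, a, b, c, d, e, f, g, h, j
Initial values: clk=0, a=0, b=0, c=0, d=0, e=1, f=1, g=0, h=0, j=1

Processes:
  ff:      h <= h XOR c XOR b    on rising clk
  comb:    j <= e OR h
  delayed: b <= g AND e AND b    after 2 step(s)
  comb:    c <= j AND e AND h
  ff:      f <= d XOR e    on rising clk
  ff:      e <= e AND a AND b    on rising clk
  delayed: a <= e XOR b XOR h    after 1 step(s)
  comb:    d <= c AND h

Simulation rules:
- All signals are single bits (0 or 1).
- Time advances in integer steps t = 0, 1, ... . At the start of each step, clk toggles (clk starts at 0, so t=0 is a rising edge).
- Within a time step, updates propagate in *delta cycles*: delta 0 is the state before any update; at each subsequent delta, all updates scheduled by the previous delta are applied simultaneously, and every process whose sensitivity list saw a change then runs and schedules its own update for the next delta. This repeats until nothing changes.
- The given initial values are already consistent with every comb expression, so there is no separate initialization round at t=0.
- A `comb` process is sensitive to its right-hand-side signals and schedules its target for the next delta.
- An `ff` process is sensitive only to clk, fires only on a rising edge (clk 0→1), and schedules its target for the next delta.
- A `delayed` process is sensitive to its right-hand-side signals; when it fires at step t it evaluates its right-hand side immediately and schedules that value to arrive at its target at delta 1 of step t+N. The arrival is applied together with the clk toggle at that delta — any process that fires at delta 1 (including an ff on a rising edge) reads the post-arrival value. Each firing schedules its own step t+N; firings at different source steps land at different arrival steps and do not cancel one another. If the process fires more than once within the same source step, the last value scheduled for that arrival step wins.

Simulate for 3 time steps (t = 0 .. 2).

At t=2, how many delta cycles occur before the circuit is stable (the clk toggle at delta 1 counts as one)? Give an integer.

t=0 Δ0: d=0 g=0 e=1 f=1 clk=0 b=0 j=1 h=0 a=0 c=0
  Δ1: clk:0→1
  Δ2: e:1→0
  Δ3: j:1→0
  (3Δ to stable)
t=1 Δ0: d=0 g=0 e=0 f=1 clk=1 b=0 j=0 h=0 a=0 c=0
  Δ1: clk:1→0
  (1Δ to stable)
t=2 Δ0: d=0 g=0 e=0 f=1 clk=0 b=0 j=0 h=0 a=0 c=0
  Δ1: clk:0→1
  Δ2: f:1→0
  (2Δ to stable)

2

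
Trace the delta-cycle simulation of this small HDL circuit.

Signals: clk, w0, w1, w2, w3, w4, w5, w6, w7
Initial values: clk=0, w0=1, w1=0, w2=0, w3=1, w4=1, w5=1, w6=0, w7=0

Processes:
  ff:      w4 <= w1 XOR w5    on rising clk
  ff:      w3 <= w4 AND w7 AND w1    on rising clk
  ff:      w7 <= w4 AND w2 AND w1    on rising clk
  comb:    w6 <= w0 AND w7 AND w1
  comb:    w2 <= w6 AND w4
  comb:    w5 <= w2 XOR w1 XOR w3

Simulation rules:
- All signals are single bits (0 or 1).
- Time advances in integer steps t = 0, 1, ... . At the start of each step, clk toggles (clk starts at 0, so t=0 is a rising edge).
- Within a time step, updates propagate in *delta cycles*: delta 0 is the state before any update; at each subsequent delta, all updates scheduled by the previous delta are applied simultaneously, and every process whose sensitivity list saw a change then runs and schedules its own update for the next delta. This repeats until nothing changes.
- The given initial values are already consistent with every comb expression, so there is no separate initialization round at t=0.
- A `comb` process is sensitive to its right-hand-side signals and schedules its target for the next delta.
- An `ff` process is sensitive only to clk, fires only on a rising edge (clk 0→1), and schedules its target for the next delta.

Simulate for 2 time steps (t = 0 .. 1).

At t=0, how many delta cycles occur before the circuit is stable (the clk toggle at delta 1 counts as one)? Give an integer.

3

[bits: w3,w5,w2,w0,clk,w4,w1,w7,w6]
t=0: Δ0=110101000 Δ1=110111000 Δ2=010111000 Δ3=000111000 | 3Δ
t=1: Δ0=000111000 Δ1=000101000 | 1Δ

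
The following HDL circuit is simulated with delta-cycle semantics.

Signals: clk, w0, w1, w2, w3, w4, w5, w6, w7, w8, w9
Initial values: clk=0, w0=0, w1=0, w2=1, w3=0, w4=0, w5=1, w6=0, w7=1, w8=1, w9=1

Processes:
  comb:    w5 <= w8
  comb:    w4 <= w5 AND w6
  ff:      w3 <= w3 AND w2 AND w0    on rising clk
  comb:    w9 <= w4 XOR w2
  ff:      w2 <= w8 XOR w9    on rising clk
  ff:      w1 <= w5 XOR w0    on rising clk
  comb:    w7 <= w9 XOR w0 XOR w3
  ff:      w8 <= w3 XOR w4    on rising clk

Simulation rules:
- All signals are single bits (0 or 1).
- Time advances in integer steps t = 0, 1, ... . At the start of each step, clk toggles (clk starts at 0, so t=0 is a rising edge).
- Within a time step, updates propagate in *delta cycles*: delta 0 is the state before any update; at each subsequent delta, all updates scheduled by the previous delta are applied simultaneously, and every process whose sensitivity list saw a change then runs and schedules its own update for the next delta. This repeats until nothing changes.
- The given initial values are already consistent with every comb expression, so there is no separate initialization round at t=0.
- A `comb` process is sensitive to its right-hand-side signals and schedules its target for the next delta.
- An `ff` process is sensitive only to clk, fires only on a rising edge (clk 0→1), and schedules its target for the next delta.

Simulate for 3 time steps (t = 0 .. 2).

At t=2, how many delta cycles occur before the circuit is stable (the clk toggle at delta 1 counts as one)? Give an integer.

[bits: w2,w5,w3,w1,w4,clk,w8,w0,w6,w7,w9]
t=0: Δ0=11000010011 Δ1=11000110011 Δ2=01010100011 Δ3=00010100010 Δ4=00010100000 | 4Δ
t=1: Δ0=00010100000 Δ1=00010000000 | 1Δ
t=2: Δ0=00010000000 Δ1=00010100000 Δ2=00000100000 | 2Δ

2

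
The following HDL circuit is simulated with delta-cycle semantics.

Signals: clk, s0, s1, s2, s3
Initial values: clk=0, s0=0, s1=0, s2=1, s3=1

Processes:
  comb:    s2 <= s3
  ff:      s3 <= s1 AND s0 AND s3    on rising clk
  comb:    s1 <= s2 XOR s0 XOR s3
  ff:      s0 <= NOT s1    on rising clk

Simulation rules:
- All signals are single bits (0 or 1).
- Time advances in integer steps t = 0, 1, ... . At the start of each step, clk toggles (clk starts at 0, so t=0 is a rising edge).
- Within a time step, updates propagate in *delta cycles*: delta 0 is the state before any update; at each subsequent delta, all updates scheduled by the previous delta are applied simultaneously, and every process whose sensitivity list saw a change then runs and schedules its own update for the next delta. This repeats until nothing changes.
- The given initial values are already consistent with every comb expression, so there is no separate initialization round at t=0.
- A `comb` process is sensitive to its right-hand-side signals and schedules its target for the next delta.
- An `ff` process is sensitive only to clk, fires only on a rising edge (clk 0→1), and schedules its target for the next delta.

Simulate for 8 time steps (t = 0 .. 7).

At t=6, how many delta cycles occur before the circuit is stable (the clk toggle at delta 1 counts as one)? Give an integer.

3

t=0 Δ0: s1=0 s2=1 clk=0 s0=0 s3=1
  Δ1: clk:0→1
  Δ2: s0:0→1, s3:1→0
  Δ3: s2:1→0
  Δ4: s1:0→1
  (4Δ to stable)
t=1 Δ0: s1=1 s2=0 clk=1 s0=1 s3=0
  Δ1: clk:1→0
  (1Δ to stable)
t=2 Δ0: s1=1 s2=0 clk=0 s0=1 s3=0
  Δ1: clk:0→1
  Δ2: s0:1→0
  Δ3: s1:1→0
  (3Δ to stable)
t=3 Δ0: s1=0 s2=0 clk=1 s0=0 s3=0
  Δ1: clk:1→0
  (1Δ to stable)
t=4 Δ0: s1=0 s2=0 clk=0 s0=0 s3=0
  Δ1: clk:0→1
  Δ2: s0:0→1
  Δ3: s1:0→1
  (3Δ to stable)
t=5 Δ0: s1=1 s2=0 clk=1 s0=1 s3=0
  Δ1: clk:1→0
  (1Δ to stable)
t=6 Δ0: s1=1 s2=0 clk=0 s0=1 s3=0
  Δ1: clk:0→1
  Δ2: s0:1→0
  Δ3: s1:1→0
  (3Δ to stable)
t=7 Δ0: s1=0 s2=0 clk=1 s0=0 s3=0
  Δ1: clk:1→0
  (1Δ to stable)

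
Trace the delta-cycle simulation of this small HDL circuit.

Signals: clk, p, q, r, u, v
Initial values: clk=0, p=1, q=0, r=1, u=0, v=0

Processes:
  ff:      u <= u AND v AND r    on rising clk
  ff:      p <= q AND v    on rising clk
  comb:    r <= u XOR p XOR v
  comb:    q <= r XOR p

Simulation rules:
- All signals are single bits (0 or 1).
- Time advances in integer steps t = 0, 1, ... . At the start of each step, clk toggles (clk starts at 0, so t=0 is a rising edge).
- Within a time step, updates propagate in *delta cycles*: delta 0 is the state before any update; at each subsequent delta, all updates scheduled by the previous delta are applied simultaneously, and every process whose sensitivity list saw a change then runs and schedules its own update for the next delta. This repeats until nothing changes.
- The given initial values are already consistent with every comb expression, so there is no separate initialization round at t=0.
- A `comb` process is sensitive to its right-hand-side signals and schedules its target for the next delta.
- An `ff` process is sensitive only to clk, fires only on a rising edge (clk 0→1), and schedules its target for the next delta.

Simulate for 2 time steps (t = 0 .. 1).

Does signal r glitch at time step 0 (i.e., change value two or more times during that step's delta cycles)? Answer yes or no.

t0.Δ0 r=1 v=0 clk=0 u=0 q=0 p=1
t0.Δ1 r=1 v=0 clk=1 u=0 q=0 p=1
t0.Δ2 r=1 v=0 clk=1 u=0 q=0 p=0
t0.Δ3 r=0 v=0 clk=1 u=0 q=1 p=0
t0.Δ4 r=0 v=0 clk=1 u=0 q=0 p=0
t1.Δ0 r=0 v=0 clk=1 u=0 q=0 p=0
t1.Δ1 r=0 v=0 clk=0 u=0 q=0 p=0

no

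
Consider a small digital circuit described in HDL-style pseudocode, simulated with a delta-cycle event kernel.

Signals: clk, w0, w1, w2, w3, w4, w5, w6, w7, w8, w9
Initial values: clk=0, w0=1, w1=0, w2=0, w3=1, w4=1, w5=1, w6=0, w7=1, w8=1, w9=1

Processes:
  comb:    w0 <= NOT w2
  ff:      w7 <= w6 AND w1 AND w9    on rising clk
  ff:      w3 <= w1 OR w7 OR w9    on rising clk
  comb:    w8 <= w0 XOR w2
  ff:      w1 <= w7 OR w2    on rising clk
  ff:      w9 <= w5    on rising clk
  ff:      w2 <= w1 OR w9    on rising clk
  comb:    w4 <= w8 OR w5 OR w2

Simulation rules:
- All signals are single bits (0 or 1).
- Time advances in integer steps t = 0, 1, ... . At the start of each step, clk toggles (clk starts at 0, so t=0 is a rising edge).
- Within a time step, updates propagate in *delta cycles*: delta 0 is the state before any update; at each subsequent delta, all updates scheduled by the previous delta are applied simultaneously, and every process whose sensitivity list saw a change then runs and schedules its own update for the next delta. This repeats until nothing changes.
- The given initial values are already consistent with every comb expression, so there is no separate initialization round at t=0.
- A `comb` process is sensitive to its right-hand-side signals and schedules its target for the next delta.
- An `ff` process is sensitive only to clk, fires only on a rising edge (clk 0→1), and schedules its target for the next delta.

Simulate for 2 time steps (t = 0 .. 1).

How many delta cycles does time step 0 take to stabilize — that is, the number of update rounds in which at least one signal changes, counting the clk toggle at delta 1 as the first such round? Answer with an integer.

4

t=0 Δ0: w5=1 w3=1 w0=1 w8=1 w9=1 w4=1 w1=0 clk=0 w2=0 w7=1 w6=0
  Δ1: clk:0→1
  Δ2: w1:0→1, w2:0→1, w7:1→0
  Δ3: w0:1→0, w8:1→0
  Δ4: w8:0→1
  (4Δ to stable)
t=1 Δ0: w5=1 w3=1 w0=0 w8=1 w9=1 w4=1 w1=1 clk=1 w2=1 w7=0 w6=0
  Δ1: clk:1→0
  (1Δ to stable)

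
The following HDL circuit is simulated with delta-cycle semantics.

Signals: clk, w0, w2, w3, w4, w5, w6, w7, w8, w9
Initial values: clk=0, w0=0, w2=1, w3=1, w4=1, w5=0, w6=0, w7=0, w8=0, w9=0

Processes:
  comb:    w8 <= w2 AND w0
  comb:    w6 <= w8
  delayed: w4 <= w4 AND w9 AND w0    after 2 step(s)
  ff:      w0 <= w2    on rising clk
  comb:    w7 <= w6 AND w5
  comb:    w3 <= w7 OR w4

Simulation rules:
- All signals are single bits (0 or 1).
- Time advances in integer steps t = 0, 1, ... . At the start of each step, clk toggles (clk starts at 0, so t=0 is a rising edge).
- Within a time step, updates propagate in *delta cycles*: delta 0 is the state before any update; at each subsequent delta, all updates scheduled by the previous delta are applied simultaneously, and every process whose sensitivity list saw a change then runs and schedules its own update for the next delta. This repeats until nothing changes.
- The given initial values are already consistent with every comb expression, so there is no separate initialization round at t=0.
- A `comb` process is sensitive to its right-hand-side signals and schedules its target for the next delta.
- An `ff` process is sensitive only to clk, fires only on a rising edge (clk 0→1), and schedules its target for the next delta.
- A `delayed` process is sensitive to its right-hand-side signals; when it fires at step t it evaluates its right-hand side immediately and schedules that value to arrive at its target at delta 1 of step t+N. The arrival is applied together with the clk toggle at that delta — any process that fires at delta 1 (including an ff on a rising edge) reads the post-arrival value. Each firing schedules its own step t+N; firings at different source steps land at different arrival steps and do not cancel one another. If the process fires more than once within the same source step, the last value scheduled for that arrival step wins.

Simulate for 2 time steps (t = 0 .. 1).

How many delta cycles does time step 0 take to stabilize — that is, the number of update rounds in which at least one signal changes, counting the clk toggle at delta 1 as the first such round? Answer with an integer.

4

t0.Δ0 w3=1 w9=0 w8=0 w7=0 w6=0 w0=0 w2=1 w4=1 clk=0 w5=0
t0.Δ1 w3=1 w9=0 w8=0 w7=0 w6=0 w0=0 w2=1 w4=1 clk=1 w5=0
t0.Δ2 w3=1 w9=0 w8=0 w7=0 w6=0 w0=1 w2=1 w4=1 clk=1 w5=0
t0.Δ3 w3=1 w9=0 w8=1 w7=0 w6=0 w0=1 w2=1 w4=1 clk=1 w5=0
t0.Δ4 w3=1 w9=0 w8=1 w7=0 w6=1 w0=1 w2=1 w4=1 clk=1 w5=0
t1.Δ0 w3=1 w9=0 w8=1 w7=0 w6=1 w0=1 w2=1 w4=1 clk=1 w5=0
t1.Δ1 w3=1 w9=0 w8=1 w7=0 w6=1 w0=1 w2=1 w4=1 clk=0 w5=0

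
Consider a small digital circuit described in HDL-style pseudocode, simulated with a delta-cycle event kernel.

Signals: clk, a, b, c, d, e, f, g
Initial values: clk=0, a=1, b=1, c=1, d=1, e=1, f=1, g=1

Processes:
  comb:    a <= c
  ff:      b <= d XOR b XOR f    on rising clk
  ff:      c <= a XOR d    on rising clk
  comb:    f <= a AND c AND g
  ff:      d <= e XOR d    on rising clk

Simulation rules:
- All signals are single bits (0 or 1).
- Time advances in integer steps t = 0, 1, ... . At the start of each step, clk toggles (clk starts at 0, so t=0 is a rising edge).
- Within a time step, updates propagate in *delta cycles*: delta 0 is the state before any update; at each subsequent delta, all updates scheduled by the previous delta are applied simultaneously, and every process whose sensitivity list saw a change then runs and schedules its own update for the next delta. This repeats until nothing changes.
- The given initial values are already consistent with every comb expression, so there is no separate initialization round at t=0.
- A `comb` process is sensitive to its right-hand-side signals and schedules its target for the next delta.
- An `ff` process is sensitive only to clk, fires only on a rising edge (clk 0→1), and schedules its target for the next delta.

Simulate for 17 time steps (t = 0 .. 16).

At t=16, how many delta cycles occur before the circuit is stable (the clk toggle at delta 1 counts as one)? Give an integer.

[bits: d,g,e,b,c,a,f,clk]
t=0: Δ0=11111110 Δ1=11111111 Δ2=01110111 Δ3=01110001 | 3Δ
t=1: Δ0=01110001 Δ1=01110000 | 1Δ
t=2: Δ0=01110000 Δ1=01110001 Δ2=11110001 | 2Δ
t=3: Δ0=11110001 Δ1=11110000 | 1Δ
t=4: Δ0=11110000 Δ1=11110001 Δ2=01101001 Δ3=01101101 Δ4=01101111 | 4Δ
t=5: Δ0=01101111 Δ1=01101110 | 1Δ
t=6: Δ0=01101110 Δ1=01101111 Δ2=11111111 | 2Δ
t=7: Δ0=11111111 Δ1=11111110 | 1Δ
t=8: Δ0=11111110 Δ1=11111111 Δ2=01110111 Δ3=01110001 | 3Δ
t=9: Δ0=01110001 Δ1=01110000 | 1Δ
t=10: Δ0=01110000 Δ1=01110001 Δ2=11110001 | 2Δ
t=11: Δ0=11110001 Δ1=11110000 | 1Δ
t=12: Δ0=11110000 Δ1=11110001 Δ2=01101001 Δ3=01101101 Δ4=01101111 | 4Δ
t=13: Δ0=01101111 Δ1=01101110 | 1Δ
t=14: Δ0=01101110 Δ1=01101111 Δ2=11111111 | 2Δ
t=15: Δ0=11111111 Δ1=11111110 | 1Δ
t=16: Δ0=11111110 Δ1=11111111 Δ2=01110111 Δ3=01110001 | 3Δ

3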